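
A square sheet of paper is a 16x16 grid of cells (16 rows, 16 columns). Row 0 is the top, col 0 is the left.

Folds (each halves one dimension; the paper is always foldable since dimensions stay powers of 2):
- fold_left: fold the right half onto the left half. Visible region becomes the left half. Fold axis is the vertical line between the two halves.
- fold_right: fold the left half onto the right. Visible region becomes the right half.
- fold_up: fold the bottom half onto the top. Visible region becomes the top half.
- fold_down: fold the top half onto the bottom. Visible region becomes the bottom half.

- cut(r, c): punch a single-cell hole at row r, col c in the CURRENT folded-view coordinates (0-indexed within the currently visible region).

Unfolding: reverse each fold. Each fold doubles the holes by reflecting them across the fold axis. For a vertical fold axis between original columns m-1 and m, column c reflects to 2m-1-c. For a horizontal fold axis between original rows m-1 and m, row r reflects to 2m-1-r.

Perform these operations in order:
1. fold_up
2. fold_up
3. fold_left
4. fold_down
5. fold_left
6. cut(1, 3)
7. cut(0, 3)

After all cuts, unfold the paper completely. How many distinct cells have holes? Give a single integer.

Op 1 fold_up: fold axis h@8; visible region now rows[0,8) x cols[0,16) = 8x16
Op 2 fold_up: fold axis h@4; visible region now rows[0,4) x cols[0,16) = 4x16
Op 3 fold_left: fold axis v@8; visible region now rows[0,4) x cols[0,8) = 4x8
Op 4 fold_down: fold axis h@2; visible region now rows[2,4) x cols[0,8) = 2x8
Op 5 fold_left: fold axis v@4; visible region now rows[2,4) x cols[0,4) = 2x4
Op 6 cut(1, 3): punch at orig (3,3); cuts so far [(3, 3)]; region rows[2,4) x cols[0,4) = 2x4
Op 7 cut(0, 3): punch at orig (2,3); cuts so far [(2, 3), (3, 3)]; region rows[2,4) x cols[0,4) = 2x4
Unfold 1 (reflect across v@4): 4 holes -> [(2, 3), (2, 4), (3, 3), (3, 4)]
Unfold 2 (reflect across h@2): 8 holes -> [(0, 3), (0, 4), (1, 3), (1, 4), (2, 3), (2, 4), (3, 3), (3, 4)]
Unfold 3 (reflect across v@8): 16 holes -> [(0, 3), (0, 4), (0, 11), (0, 12), (1, 3), (1, 4), (1, 11), (1, 12), (2, 3), (2, 4), (2, 11), (2, 12), (3, 3), (3, 4), (3, 11), (3, 12)]
Unfold 4 (reflect across h@4): 32 holes -> [(0, 3), (0, 4), (0, 11), (0, 12), (1, 3), (1, 4), (1, 11), (1, 12), (2, 3), (2, 4), (2, 11), (2, 12), (3, 3), (3, 4), (3, 11), (3, 12), (4, 3), (4, 4), (4, 11), (4, 12), (5, 3), (5, 4), (5, 11), (5, 12), (6, 3), (6, 4), (6, 11), (6, 12), (7, 3), (7, 4), (7, 11), (7, 12)]
Unfold 5 (reflect across h@8): 64 holes -> [(0, 3), (0, 4), (0, 11), (0, 12), (1, 3), (1, 4), (1, 11), (1, 12), (2, 3), (2, 4), (2, 11), (2, 12), (3, 3), (3, 4), (3, 11), (3, 12), (4, 3), (4, 4), (4, 11), (4, 12), (5, 3), (5, 4), (5, 11), (5, 12), (6, 3), (6, 4), (6, 11), (6, 12), (7, 3), (7, 4), (7, 11), (7, 12), (8, 3), (8, 4), (8, 11), (8, 12), (9, 3), (9, 4), (9, 11), (9, 12), (10, 3), (10, 4), (10, 11), (10, 12), (11, 3), (11, 4), (11, 11), (11, 12), (12, 3), (12, 4), (12, 11), (12, 12), (13, 3), (13, 4), (13, 11), (13, 12), (14, 3), (14, 4), (14, 11), (14, 12), (15, 3), (15, 4), (15, 11), (15, 12)]

Answer: 64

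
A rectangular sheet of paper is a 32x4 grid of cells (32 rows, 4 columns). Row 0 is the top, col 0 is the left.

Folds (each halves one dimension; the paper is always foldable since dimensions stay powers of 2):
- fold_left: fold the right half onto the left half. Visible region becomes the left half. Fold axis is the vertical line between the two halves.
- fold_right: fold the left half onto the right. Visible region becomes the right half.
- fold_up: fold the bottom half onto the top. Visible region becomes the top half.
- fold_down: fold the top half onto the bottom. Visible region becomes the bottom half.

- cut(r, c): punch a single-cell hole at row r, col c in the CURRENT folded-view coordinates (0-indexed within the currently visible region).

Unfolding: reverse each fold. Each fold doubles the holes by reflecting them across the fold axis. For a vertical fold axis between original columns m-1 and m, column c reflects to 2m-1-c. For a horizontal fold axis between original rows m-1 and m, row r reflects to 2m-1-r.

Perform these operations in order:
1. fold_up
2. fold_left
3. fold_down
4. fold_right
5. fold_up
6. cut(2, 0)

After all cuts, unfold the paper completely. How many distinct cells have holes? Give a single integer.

Op 1 fold_up: fold axis h@16; visible region now rows[0,16) x cols[0,4) = 16x4
Op 2 fold_left: fold axis v@2; visible region now rows[0,16) x cols[0,2) = 16x2
Op 3 fold_down: fold axis h@8; visible region now rows[8,16) x cols[0,2) = 8x2
Op 4 fold_right: fold axis v@1; visible region now rows[8,16) x cols[1,2) = 8x1
Op 5 fold_up: fold axis h@12; visible region now rows[8,12) x cols[1,2) = 4x1
Op 6 cut(2, 0): punch at orig (10,1); cuts so far [(10, 1)]; region rows[8,12) x cols[1,2) = 4x1
Unfold 1 (reflect across h@12): 2 holes -> [(10, 1), (13, 1)]
Unfold 2 (reflect across v@1): 4 holes -> [(10, 0), (10, 1), (13, 0), (13, 1)]
Unfold 3 (reflect across h@8): 8 holes -> [(2, 0), (2, 1), (5, 0), (5, 1), (10, 0), (10, 1), (13, 0), (13, 1)]
Unfold 4 (reflect across v@2): 16 holes -> [(2, 0), (2, 1), (2, 2), (2, 3), (5, 0), (5, 1), (5, 2), (5, 3), (10, 0), (10, 1), (10, 2), (10, 3), (13, 0), (13, 1), (13, 2), (13, 3)]
Unfold 5 (reflect across h@16): 32 holes -> [(2, 0), (2, 1), (2, 2), (2, 3), (5, 0), (5, 1), (5, 2), (5, 3), (10, 0), (10, 1), (10, 2), (10, 3), (13, 0), (13, 1), (13, 2), (13, 3), (18, 0), (18, 1), (18, 2), (18, 3), (21, 0), (21, 1), (21, 2), (21, 3), (26, 0), (26, 1), (26, 2), (26, 3), (29, 0), (29, 1), (29, 2), (29, 3)]

Answer: 32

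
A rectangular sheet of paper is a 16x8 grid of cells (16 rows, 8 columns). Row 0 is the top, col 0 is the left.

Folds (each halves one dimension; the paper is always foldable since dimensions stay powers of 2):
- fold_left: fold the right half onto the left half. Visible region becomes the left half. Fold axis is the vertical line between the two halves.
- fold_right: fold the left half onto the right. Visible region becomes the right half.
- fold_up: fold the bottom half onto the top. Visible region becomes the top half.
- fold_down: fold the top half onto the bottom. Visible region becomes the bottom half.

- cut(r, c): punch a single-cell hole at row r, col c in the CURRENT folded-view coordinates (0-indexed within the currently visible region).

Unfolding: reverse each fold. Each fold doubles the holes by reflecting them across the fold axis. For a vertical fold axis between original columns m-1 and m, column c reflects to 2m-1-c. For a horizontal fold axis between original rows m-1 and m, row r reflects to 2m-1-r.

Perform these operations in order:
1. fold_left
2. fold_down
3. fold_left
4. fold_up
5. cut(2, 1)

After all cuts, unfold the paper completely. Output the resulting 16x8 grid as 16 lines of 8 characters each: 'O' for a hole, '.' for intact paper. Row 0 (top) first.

Answer: ........
........
.OO..OO.
........
........
.OO..OO.
........
........
........
........
.OO..OO.
........
........
.OO..OO.
........
........

Derivation:
Op 1 fold_left: fold axis v@4; visible region now rows[0,16) x cols[0,4) = 16x4
Op 2 fold_down: fold axis h@8; visible region now rows[8,16) x cols[0,4) = 8x4
Op 3 fold_left: fold axis v@2; visible region now rows[8,16) x cols[0,2) = 8x2
Op 4 fold_up: fold axis h@12; visible region now rows[8,12) x cols[0,2) = 4x2
Op 5 cut(2, 1): punch at orig (10,1); cuts so far [(10, 1)]; region rows[8,12) x cols[0,2) = 4x2
Unfold 1 (reflect across h@12): 2 holes -> [(10, 1), (13, 1)]
Unfold 2 (reflect across v@2): 4 holes -> [(10, 1), (10, 2), (13, 1), (13, 2)]
Unfold 3 (reflect across h@8): 8 holes -> [(2, 1), (2, 2), (5, 1), (5, 2), (10, 1), (10, 2), (13, 1), (13, 2)]
Unfold 4 (reflect across v@4): 16 holes -> [(2, 1), (2, 2), (2, 5), (2, 6), (5, 1), (5, 2), (5, 5), (5, 6), (10, 1), (10, 2), (10, 5), (10, 6), (13, 1), (13, 2), (13, 5), (13, 6)]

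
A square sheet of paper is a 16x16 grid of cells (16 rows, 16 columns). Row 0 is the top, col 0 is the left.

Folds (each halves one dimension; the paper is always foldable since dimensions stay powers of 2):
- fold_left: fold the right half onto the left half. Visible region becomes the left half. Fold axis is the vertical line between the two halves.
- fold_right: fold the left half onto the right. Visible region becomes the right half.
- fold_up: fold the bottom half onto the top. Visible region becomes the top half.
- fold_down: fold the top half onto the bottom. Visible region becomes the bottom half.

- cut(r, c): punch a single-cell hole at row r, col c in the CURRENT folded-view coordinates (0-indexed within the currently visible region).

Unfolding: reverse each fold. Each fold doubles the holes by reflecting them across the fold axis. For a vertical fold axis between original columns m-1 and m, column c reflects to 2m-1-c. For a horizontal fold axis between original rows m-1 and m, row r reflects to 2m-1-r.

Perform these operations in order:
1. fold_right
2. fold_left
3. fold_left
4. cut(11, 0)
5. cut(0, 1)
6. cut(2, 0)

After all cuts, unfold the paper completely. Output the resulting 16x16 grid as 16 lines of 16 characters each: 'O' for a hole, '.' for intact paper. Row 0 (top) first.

Answer: .OO..OO..OO..OO.
................
O..OO..OO..OO..O
................
................
................
................
................
................
................
................
O..OO..OO..OO..O
................
................
................
................

Derivation:
Op 1 fold_right: fold axis v@8; visible region now rows[0,16) x cols[8,16) = 16x8
Op 2 fold_left: fold axis v@12; visible region now rows[0,16) x cols[8,12) = 16x4
Op 3 fold_left: fold axis v@10; visible region now rows[0,16) x cols[8,10) = 16x2
Op 4 cut(11, 0): punch at orig (11,8); cuts so far [(11, 8)]; region rows[0,16) x cols[8,10) = 16x2
Op 5 cut(0, 1): punch at orig (0,9); cuts so far [(0, 9), (11, 8)]; region rows[0,16) x cols[8,10) = 16x2
Op 6 cut(2, 0): punch at orig (2,8); cuts so far [(0, 9), (2, 8), (11, 8)]; region rows[0,16) x cols[8,10) = 16x2
Unfold 1 (reflect across v@10): 6 holes -> [(0, 9), (0, 10), (2, 8), (2, 11), (11, 8), (11, 11)]
Unfold 2 (reflect across v@12): 12 holes -> [(0, 9), (0, 10), (0, 13), (0, 14), (2, 8), (2, 11), (2, 12), (2, 15), (11, 8), (11, 11), (11, 12), (11, 15)]
Unfold 3 (reflect across v@8): 24 holes -> [(0, 1), (0, 2), (0, 5), (0, 6), (0, 9), (0, 10), (0, 13), (0, 14), (2, 0), (2, 3), (2, 4), (2, 7), (2, 8), (2, 11), (2, 12), (2, 15), (11, 0), (11, 3), (11, 4), (11, 7), (11, 8), (11, 11), (11, 12), (11, 15)]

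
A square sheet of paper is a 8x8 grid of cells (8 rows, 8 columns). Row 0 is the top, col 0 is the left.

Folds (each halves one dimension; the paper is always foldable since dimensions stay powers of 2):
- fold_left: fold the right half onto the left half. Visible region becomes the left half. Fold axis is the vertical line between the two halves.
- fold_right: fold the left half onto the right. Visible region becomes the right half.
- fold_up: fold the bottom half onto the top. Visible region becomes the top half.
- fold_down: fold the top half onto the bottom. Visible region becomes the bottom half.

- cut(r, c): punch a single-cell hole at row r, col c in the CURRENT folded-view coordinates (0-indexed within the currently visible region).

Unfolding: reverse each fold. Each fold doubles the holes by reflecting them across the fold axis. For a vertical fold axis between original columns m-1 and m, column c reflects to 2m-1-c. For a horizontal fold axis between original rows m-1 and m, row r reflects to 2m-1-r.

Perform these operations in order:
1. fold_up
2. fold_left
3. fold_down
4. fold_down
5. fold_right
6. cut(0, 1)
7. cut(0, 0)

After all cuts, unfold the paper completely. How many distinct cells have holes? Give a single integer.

Answer: 64

Derivation:
Op 1 fold_up: fold axis h@4; visible region now rows[0,4) x cols[0,8) = 4x8
Op 2 fold_left: fold axis v@4; visible region now rows[0,4) x cols[0,4) = 4x4
Op 3 fold_down: fold axis h@2; visible region now rows[2,4) x cols[0,4) = 2x4
Op 4 fold_down: fold axis h@3; visible region now rows[3,4) x cols[0,4) = 1x4
Op 5 fold_right: fold axis v@2; visible region now rows[3,4) x cols[2,4) = 1x2
Op 6 cut(0, 1): punch at orig (3,3); cuts so far [(3, 3)]; region rows[3,4) x cols[2,4) = 1x2
Op 7 cut(0, 0): punch at orig (3,2); cuts so far [(3, 2), (3, 3)]; region rows[3,4) x cols[2,4) = 1x2
Unfold 1 (reflect across v@2): 4 holes -> [(3, 0), (3, 1), (3, 2), (3, 3)]
Unfold 2 (reflect across h@3): 8 holes -> [(2, 0), (2, 1), (2, 2), (2, 3), (3, 0), (3, 1), (3, 2), (3, 3)]
Unfold 3 (reflect across h@2): 16 holes -> [(0, 0), (0, 1), (0, 2), (0, 3), (1, 0), (1, 1), (1, 2), (1, 3), (2, 0), (2, 1), (2, 2), (2, 3), (3, 0), (3, 1), (3, 2), (3, 3)]
Unfold 4 (reflect across v@4): 32 holes -> [(0, 0), (0, 1), (0, 2), (0, 3), (0, 4), (0, 5), (0, 6), (0, 7), (1, 0), (1, 1), (1, 2), (1, 3), (1, 4), (1, 5), (1, 6), (1, 7), (2, 0), (2, 1), (2, 2), (2, 3), (2, 4), (2, 5), (2, 6), (2, 7), (3, 0), (3, 1), (3, 2), (3, 3), (3, 4), (3, 5), (3, 6), (3, 7)]
Unfold 5 (reflect across h@4): 64 holes -> [(0, 0), (0, 1), (0, 2), (0, 3), (0, 4), (0, 5), (0, 6), (0, 7), (1, 0), (1, 1), (1, 2), (1, 3), (1, 4), (1, 5), (1, 6), (1, 7), (2, 0), (2, 1), (2, 2), (2, 3), (2, 4), (2, 5), (2, 6), (2, 7), (3, 0), (3, 1), (3, 2), (3, 3), (3, 4), (3, 5), (3, 6), (3, 7), (4, 0), (4, 1), (4, 2), (4, 3), (4, 4), (4, 5), (4, 6), (4, 7), (5, 0), (5, 1), (5, 2), (5, 3), (5, 4), (5, 5), (5, 6), (5, 7), (6, 0), (6, 1), (6, 2), (6, 3), (6, 4), (6, 5), (6, 6), (6, 7), (7, 0), (7, 1), (7, 2), (7, 3), (7, 4), (7, 5), (7, 6), (7, 7)]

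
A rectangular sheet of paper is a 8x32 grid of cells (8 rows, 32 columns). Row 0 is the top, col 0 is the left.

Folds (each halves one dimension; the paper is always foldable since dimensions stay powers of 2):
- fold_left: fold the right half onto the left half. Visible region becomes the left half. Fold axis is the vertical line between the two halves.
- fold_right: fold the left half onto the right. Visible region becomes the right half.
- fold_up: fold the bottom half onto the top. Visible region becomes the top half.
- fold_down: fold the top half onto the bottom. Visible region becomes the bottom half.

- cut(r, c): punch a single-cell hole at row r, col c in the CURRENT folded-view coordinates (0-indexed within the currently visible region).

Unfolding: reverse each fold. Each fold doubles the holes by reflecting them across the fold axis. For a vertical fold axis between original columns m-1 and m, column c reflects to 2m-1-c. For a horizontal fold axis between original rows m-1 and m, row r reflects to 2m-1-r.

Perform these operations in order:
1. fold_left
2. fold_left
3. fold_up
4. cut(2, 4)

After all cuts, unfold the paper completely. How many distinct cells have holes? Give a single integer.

Op 1 fold_left: fold axis v@16; visible region now rows[0,8) x cols[0,16) = 8x16
Op 2 fold_left: fold axis v@8; visible region now rows[0,8) x cols[0,8) = 8x8
Op 3 fold_up: fold axis h@4; visible region now rows[0,4) x cols[0,8) = 4x8
Op 4 cut(2, 4): punch at orig (2,4); cuts so far [(2, 4)]; region rows[0,4) x cols[0,8) = 4x8
Unfold 1 (reflect across h@4): 2 holes -> [(2, 4), (5, 4)]
Unfold 2 (reflect across v@8): 4 holes -> [(2, 4), (2, 11), (5, 4), (5, 11)]
Unfold 3 (reflect across v@16): 8 holes -> [(2, 4), (2, 11), (2, 20), (2, 27), (5, 4), (5, 11), (5, 20), (5, 27)]

Answer: 8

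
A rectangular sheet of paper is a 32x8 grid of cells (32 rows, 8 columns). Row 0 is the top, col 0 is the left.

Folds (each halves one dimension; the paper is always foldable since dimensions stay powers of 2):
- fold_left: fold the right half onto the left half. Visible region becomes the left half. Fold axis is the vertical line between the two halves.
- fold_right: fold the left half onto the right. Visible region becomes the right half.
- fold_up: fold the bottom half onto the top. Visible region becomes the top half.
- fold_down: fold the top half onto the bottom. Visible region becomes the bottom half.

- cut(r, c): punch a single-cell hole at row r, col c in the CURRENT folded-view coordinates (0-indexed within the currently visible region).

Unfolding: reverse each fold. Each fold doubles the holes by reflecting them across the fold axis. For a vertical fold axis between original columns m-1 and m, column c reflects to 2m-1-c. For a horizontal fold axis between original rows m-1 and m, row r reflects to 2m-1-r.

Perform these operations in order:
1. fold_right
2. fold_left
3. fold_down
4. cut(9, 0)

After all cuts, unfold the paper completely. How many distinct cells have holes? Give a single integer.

Answer: 8

Derivation:
Op 1 fold_right: fold axis v@4; visible region now rows[0,32) x cols[4,8) = 32x4
Op 2 fold_left: fold axis v@6; visible region now rows[0,32) x cols[4,6) = 32x2
Op 3 fold_down: fold axis h@16; visible region now rows[16,32) x cols[4,6) = 16x2
Op 4 cut(9, 0): punch at orig (25,4); cuts so far [(25, 4)]; region rows[16,32) x cols[4,6) = 16x2
Unfold 1 (reflect across h@16): 2 holes -> [(6, 4), (25, 4)]
Unfold 2 (reflect across v@6): 4 holes -> [(6, 4), (6, 7), (25, 4), (25, 7)]
Unfold 3 (reflect across v@4): 8 holes -> [(6, 0), (6, 3), (6, 4), (6, 7), (25, 0), (25, 3), (25, 4), (25, 7)]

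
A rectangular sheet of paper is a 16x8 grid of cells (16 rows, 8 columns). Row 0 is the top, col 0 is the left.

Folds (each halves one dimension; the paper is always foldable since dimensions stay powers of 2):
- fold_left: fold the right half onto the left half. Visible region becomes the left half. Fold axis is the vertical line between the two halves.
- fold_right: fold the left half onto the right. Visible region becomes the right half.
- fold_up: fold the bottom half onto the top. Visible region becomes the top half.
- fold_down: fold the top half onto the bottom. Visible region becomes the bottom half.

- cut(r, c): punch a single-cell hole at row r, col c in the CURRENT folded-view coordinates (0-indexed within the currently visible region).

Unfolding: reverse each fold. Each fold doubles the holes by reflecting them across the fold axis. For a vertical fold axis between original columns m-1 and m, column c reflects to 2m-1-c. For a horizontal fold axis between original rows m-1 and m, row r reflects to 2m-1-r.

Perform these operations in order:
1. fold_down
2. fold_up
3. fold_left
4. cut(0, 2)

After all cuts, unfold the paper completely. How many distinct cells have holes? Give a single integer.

Op 1 fold_down: fold axis h@8; visible region now rows[8,16) x cols[0,8) = 8x8
Op 2 fold_up: fold axis h@12; visible region now rows[8,12) x cols[0,8) = 4x8
Op 3 fold_left: fold axis v@4; visible region now rows[8,12) x cols[0,4) = 4x4
Op 4 cut(0, 2): punch at orig (8,2); cuts so far [(8, 2)]; region rows[8,12) x cols[0,4) = 4x4
Unfold 1 (reflect across v@4): 2 holes -> [(8, 2), (8, 5)]
Unfold 2 (reflect across h@12): 4 holes -> [(8, 2), (8, 5), (15, 2), (15, 5)]
Unfold 3 (reflect across h@8): 8 holes -> [(0, 2), (0, 5), (7, 2), (7, 5), (8, 2), (8, 5), (15, 2), (15, 5)]

Answer: 8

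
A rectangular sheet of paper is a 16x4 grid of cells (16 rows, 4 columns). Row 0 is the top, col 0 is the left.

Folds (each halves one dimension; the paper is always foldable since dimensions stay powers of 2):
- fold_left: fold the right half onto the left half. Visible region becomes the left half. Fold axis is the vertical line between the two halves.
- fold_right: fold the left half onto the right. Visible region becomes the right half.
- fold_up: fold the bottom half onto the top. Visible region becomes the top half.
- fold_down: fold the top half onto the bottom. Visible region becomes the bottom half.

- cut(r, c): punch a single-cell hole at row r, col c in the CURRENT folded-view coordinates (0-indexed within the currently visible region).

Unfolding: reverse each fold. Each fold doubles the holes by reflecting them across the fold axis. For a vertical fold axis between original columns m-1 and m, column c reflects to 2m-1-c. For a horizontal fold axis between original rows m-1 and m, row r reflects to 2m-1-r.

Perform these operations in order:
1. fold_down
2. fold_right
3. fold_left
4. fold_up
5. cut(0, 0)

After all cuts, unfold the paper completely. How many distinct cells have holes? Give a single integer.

Answer: 16

Derivation:
Op 1 fold_down: fold axis h@8; visible region now rows[8,16) x cols[0,4) = 8x4
Op 2 fold_right: fold axis v@2; visible region now rows[8,16) x cols[2,4) = 8x2
Op 3 fold_left: fold axis v@3; visible region now rows[8,16) x cols[2,3) = 8x1
Op 4 fold_up: fold axis h@12; visible region now rows[8,12) x cols[2,3) = 4x1
Op 5 cut(0, 0): punch at orig (8,2); cuts so far [(8, 2)]; region rows[8,12) x cols[2,3) = 4x1
Unfold 1 (reflect across h@12): 2 holes -> [(8, 2), (15, 2)]
Unfold 2 (reflect across v@3): 4 holes -> [(8, 2), (8, 3), (15, 2), (15, 3)]
Unfold 3 (reflect across v@2): 8 holes -> [(8, 0), (8, 1), (8, 2), (8, 3), (15, 0), (15, 1), (15, 2), (15, 3)]
Unfold 4 (reflect across h@8): 16 holes -> [(0, 0), (0, 1), (0, 2), (0, 3), (7, 0), (7, 1), (7, 2), (7, 3), (8, 0), (8, 1), (8, 2), (8, 3), (15, 0), (15, 1), (15, 2), (15, 3)]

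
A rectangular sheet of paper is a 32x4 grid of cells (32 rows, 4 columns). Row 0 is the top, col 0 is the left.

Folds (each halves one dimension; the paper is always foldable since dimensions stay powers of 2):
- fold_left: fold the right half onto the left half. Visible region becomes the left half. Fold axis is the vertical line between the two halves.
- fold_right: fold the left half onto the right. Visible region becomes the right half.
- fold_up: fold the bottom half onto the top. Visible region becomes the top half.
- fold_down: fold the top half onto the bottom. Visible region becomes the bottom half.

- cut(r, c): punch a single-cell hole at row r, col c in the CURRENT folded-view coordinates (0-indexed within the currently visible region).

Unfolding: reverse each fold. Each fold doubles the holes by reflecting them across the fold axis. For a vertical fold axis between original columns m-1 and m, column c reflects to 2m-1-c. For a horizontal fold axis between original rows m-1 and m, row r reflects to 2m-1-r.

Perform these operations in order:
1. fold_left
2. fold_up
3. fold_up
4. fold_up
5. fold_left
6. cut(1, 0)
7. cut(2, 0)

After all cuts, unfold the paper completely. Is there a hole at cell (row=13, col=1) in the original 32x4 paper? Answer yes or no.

Answer: yes

Derivation:
Op 1 fold_left: fold axis v@2; visible region now rows[0,32) x cols[0,2) = 32x2
Op 2 fold_up: fold axis h@16; visible region now rows[0,16) x cols[0,2) = 16x2
Op 3 fold_up: fold axis h@8; visible region now rows[0,8) x cols[0,2) = 8x2
Op 4 fold_up: fold axis h@4; visible region now rows[0,4) x cols[0,2) = 4x2
Op 5 fold_left: fold axis v@1; visible region now rows[0,4) x cols[0,1) = 4x1
Op 6 cut(1, 0): punch at orig (1,0); cuts so far [(1, 0)]; region rows[0,4) x cols[0,1) = 4x1
Op 7 cut(2, 0): punch at orig (2,0); cuts so far [(1, 0), (2, 0)]; region rows[0,4) x cols[0,1) = 4x1
Unfold 1 (reflect across v@1): 4 holes -> [(1, 0), (1, 1), (2, 0), (2, 1)]
Unfold 2 (reflect across h@4): 8 holes -> [(1, 0), (1, 1), (2, 0), (2, 1), (5, 0), (5, 1), (6, 0), (6, 1)]
Unfold 3 (reflect across h@8): 16 holes -> [(1, 0), (1, 1), (2, 0), (2, 1), (5, 0), (5, 1), (6, 0), (6, 1), (9, 0), (9, 1), (10, 0), (10, 1), (13, 0), (13, 1), (14, 0), (14, 1)]
Unfold 4 (reflect across h@16): 32 holes -> [(1, 0), (1, 1), (2, 0), (2, 1), (5, 0), (5, 1), (6, 0), (6, 1), (9, 0), (9, 1), (10, 0), (10, 1), (13, 0), (13, 1), (14, 0), (14, 1), (17, 0), (17, 1), (18, 0), (18, 1), (21, 0), (21, 1), (22, 0), (22, 1), (25, 0), (25, 1), (26, 0), (26, 1), (29, 0), (29, 1), (30, 0), (30, 1)]
Unfold 5 (reflect across v@2): 64 holes -> [(1, 0), (1, 1), (1, 2), (1, 3), (2, 0), (2, 1), (2, 2), (2, 3), (5, 0), (5, 1), (5, 2), (5, 3), (6, 0), (6, 1), (6, 2), (6, 3), (9, 0), (9, 1), (9, 2), (9, 3), (10, 0), (10, 1), (10, 2), (10, 3), (13, 0), (13, 1), (13, 2), (13, 3), (14, 0), (14, 1), (14, 2), (14, 3), (17, 0), (17, 1), (17, 2), (17, 3), (18, 0), (18, 1), (18, 2), (18, 3), (21, 0), (21, 1), (21, 2), (21, 3), (22, 0), (22, 1), (22, 2), (22, 3), (25, 0), (25, 1), (25, 2), (25, 3), (26, 0), (26, 1), (26, 2), (26, 3), (29, 0), (29, 1), (29, 2), (29, 3), (30, 0), (30, 1), (30, 2), (30, 3)]
Holes: [(1, 0), (1, 1), (1, 2), (1, 3), (2, 0), (2, 1), (2, 2), (2, 3), (5, 0), (5, 1), (5, 2), (5, 3), (6, 0), (6, 1), (6, 2), (6, 3), (9, 0), (9, 1), (9, 2), (9, 3), (10, 0), (10, 1), (10, 2), (10, 3), (13, 0), (13, 1), (13, 2), (13, 3), (14, 0), (14, 1), (14, 2), (14, 3), (17, 0), (17, 1), (17, 2), (17, 3), (18, 0), (18, 1), (18, 2), (18, 3), (21, 0), (21, 1), (21, 2), (21, 3), (22, 0), (22, 1), (22, 2), (22, 3), (25, 0), (25, 1), (25, 2), (25, 3), (26, 0), (26, 1), (26, 2), (26, 3), (29, 0), (29, 1), (29, 2), (29, 3), (30, 0), (30, 1), (30, 2), (30, 3)]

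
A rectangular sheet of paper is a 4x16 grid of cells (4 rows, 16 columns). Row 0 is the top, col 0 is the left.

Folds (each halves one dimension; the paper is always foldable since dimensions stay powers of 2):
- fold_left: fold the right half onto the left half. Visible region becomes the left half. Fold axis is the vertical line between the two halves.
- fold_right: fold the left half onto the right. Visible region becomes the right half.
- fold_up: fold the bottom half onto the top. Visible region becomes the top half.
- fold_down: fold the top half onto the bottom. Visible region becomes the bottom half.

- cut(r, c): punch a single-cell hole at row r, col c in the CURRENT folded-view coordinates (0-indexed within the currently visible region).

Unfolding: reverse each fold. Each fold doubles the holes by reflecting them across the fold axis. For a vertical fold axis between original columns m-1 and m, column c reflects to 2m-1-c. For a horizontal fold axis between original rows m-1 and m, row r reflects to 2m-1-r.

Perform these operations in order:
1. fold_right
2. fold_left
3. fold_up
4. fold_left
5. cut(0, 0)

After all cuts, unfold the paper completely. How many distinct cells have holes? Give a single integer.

Op 1 fold_right: fold axis v@8; visible region now rows[0,4) x cols[8,16) = 4x8
Op 2 fold_left: fold axis v@12; visible region now rows[0,4) x cols[8,12) = 4x4
Op 3 fold_up: fold axis h@2; visible region now rows[0,2) x cols[8,12) = 2x4
Op 4 fold_left: fold axis v@10; visible region now rows[0,2) x cols[8,10) = 2x2
Op 5 cut(0, 0): punch at orig (0,8); cuts so far [(0, 8)]; region rows[0,2) x cols[8,10) = 2x2
Unfold 1 (reflect across v@10): 2 holes -> [(0, 8), (0, 11)]
Unfold 2 (reflect across h@2): 4 holes -> [(0, 8), (0, 11), (3, 8), (3, 11)]
Unfold 3 (reflect across v@12): 8 holes -> [(0, 8), (0, 11), (0, 12), (0, 15), (3, 8), (3, 11), (3, 12), (3, 15)]
Unfold 4 (reflect across v@8): 16 holes -> [(0, 0), (0, 3), (0, 4), (0, 7), (0, 8), (0, 11), (0, 12), (0, 15), (3, 0), (3, 3), (3, 4), (3, 7), (3, 8), (3, 11), (3, 12), (3, 15)]

Answer: 16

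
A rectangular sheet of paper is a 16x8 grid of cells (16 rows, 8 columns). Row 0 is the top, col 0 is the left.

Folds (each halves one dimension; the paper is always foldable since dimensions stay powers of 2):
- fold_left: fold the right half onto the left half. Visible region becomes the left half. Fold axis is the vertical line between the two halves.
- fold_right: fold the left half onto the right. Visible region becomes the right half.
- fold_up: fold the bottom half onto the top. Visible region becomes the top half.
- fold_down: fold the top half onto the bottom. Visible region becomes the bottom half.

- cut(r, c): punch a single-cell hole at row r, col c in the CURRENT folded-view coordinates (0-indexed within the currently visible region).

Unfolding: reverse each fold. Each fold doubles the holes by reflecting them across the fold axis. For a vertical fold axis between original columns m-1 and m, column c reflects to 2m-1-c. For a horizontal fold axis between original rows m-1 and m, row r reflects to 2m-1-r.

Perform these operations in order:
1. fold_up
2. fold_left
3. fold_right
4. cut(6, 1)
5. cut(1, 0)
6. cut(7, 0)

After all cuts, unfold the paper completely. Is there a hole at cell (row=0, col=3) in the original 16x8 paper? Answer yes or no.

Op 1 fold_up: fold axis h@8; visible region now rows[0,8) x cols[0,8) = 8x8
Op 2 fold_left: fold axis v@4; visible region now rows[0,8) x cols[0,4) = 8x4
Op 3 fold_right: fold axis v@2; visible region now rows[0,8) x cols[2,4) = 8x2
Op 4 cut(6, 1): punch at orig (6,3); cuts so far [(6, 3)]; region rows[0,8) x cols[2,4) = 8x2
Op 5 cut(1, 0): punch at orig (1,2); cuts so far [(1, 2), (6, 3)]; region rows[0,8) x cols[2,4) = 8x2
Op 6 cut(7, 0): punch at orig (7,2); cuts so far [(1, 2), (6, 3), (7, 2)]; region rows[0,8) x cols[2,4) = 8x2
Unfold 1 (reflect across v@2): 6 holes -> [(1, 1), (1, 2), (6, 0), (6, 3), (7, 1), (7, 2)]
Unfold 2 (reflect across v@4): 12 holes -> [(1, 1), (1, 2), (1, 5), (1, 6), (6, 0), (6, 3), (6, 4), (6, 7), (7, 1), (7, 2), (7, 5), (7, 6)]
Unfold 3 (reflect across h@8): 24 holes -> [(1, 1), (1, 2), (1, 5), (1, 6), (6, 0), (6, 3), (6, 4), (6, 7), (7, 1), (7, 2), (7, 5), (7, 6), (8, 1), (8, 2), (8, 5), (8, 6), (9, 0), (9, 3), (9, 4), (9, 7), (14, 1), (14, 2), (14, 5), (14, 6)]
Holes: [(1, 1), (1, 2), (1, 5), (1, 6), (6, 0), (6, 3), (6, 4), (6, 7), (7, 1), (7, 2), (7, 5), (7, 6), (8, 1), (8, 2), (8, 5), (8, 6), (9, 0), (9, 3), (9, 4), (9, 7), (14, 1), (14, 2), (14, 5), (14, 6)]

Answer: no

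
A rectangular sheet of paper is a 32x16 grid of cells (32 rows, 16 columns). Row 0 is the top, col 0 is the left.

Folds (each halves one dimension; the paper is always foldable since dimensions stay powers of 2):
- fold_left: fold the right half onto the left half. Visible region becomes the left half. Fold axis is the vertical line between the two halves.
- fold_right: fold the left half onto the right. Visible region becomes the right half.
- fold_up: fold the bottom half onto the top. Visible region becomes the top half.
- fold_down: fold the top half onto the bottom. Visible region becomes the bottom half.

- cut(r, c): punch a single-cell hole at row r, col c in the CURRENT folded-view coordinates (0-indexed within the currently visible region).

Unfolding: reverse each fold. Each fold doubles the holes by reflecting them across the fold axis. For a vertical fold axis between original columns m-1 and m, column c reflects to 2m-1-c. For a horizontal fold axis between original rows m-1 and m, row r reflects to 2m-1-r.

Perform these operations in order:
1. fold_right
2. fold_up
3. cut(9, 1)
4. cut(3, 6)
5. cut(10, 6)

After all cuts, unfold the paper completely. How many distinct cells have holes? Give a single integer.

Answer: 12

Derivation:
Op 1 fold_right: fold axis v@8; visible region now rows[0,32) x cols[8,16) = 32x8
Op 2 fold_up: fold axis h@16; visible region now rows[0,16) x cols[8,16) = 16x8
Op 3 cut(9, 1): punch at orig (9,9); cuts so far [(9, 9)]; region rows[0,16) x cols[8,16) = 16x8
Op 4 cut(3, 6): punch at orig (3,14); cuts so far [(3, 14), (9, 9)]; region rows[0,16) x cols[8,16) = 16x8
Op 5 cut(10, 6): punch at orig (10,14); cuts so far [(3, 14), (9, 9), (10, 14)]; region rows[0,16) x cols[8,16) = 16x8
Unfold 1 (reflect across h@16): 6 holes -> [(3, 14), (9, 9), (10, 14), (21, 14), (22, 9), (28, 14)]
Unfold 2 (reflect across v@8): 12 holes -> [(3, 1), (3, 14), (9, 6), (9, 9), (10, 1), (10, 14), (21, 1), (21, 14), (22, 6), (22, 9), (28, 1), (28, 14)]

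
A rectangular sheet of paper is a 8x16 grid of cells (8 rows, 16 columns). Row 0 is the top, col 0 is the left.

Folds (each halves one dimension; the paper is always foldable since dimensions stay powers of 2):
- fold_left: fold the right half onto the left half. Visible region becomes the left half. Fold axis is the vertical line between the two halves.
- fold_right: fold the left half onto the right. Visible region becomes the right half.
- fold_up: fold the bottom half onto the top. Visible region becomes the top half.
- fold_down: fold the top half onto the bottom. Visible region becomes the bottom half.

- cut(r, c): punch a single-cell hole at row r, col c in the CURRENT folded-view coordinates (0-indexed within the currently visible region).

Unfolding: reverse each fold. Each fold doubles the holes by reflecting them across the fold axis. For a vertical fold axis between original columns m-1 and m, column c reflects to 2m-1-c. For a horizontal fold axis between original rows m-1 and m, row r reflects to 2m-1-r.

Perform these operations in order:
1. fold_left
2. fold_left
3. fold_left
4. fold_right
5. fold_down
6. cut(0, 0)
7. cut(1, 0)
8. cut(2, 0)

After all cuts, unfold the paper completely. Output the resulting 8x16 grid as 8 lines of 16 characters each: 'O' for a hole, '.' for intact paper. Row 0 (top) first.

Op 1 fold_left: fold axis v@8; visible region now rows[0,8) x cols[0,8) = 8x8
Op 2 fold_left: fold axis v@4; visible region now rows[0,8) x cols[0,4) = 8x4
Op 3 fold_left: fold axis v@2; visible region now rows[0,8) x cols[0,2) = 8x2
Op 4 fold_right: fold axis v@1; visible region now rows[0,8) x cols[1,2) = 8x1
Op 5 fold_down: fold axis h@4; visible region now rows[4,8) x cols[1,2) = 4x1
Op 6 cut(0, 0): punch at orig (4,1); cuts so far [(4, 1)]; region rows[4,8) x cols[1,2) = 4x1
Op 7 cut(1, 0): punch at orig (5,1); cuts so far [(4, 1), (5, 1)]; region rows[4,8) x cols[1,2) = 4x1
Op 8 cut(2, 0): punch at orig (6,1); cuts so far [(4, 1), (5, 1), (6, 1)]; region rows[4,8) x cols[1,2) = 4x1
Unfold 1 (reflect across h@4): 6 holes -> [(1, 1), (2, 1), (3, 1), (4, 1), (5, 1), (6, 1)]
Unfold 2 (reflect across v@1): 12 holes -> [(1, 0), (1, 1), (2, 0), (2, 1), (3, 0), (3, 1), (4, 0), (4, 1), (5, 0), (5, 1), (6, 0), (6, 1)]
Unfold 3 (reflect across v@2): 24 holes -> [(1, 0), (1, 1), (1, 2), (1, 3), (2, 0), (2, 1), (2, 2), (2, 3), (3, 0), (3, 1), (3, 2), (3, 3), (4, 0), (4, 1), (4, 2), (4, 3), (5, 0), (5, 1), (5, 2), (5, 3), (6, 0), (6, 1), (6, 2), (6, 3)]
Unfold 4 (reflect across v@4): 48 holes -> [(1, 0), (1, 1), (1, 2), (1, 3), (1, 4), (1, 5), (1, 6), (1, 7), (2, 0), (2, 1), (2, 2), (2, 3), (2, 4), (2, 5), (2, 6), (2, 7), (3, 0), (3, 1), (3, 2), (3, 3), (3, 4), (3, 5), (3, 6), (3, 7), (4, 0), (4, 1), (4, 2), (4, 3), (4, 4), (4, 5), (4, 6), (4, 7), (5, 0), (5, 1), (5, 2), (5, 3), (5, 4), (5, 5), (5, 6), (5, 7), (6, 0), (6, 1), (6, 2), (6, 3), (6, 4), (6, 5), (6, 6), (6, 7)]
Unfold 5 (reflect across v@8): 96 holes -> [(1, 0), (1, 1), (1, 2), (1, 3), (1, 4), (1, 5), (1, 6), (1, 7), (1, 8), (1, 9), (1, 10), (1, 11), (1, 12), (1, 13), (1, 14), (1, 15), (2, 0), (2, 1), (2, 2), (2, 3), (2, 4), (2, 5), (2, 6), (2, 7), (2, 8), (2, 9), (2, 10), (2, 11), (2, 12), (2, 13), (2, 14), (2, 15), (3, 0), (3, 1), (3, 2), (3, 3), (3, 4), (3, 5), (3, 6), (3, 7), (3, 8), (3, 9), (3, 10), (3, 11), (3, 12), (3, 13), (3, 14), (3, 15), (4, 0), (4, 1), (4, 2), (4, 3), (4, 4), (4, 5), (4, 6), (4, 7), (4, 8), (4, 9), (4, 10), (4, 11), (4, 12), (4, 13), (4, 14), (4, 15), (5, 0), (5, 1), (5, 2), (5, 3), (5, 4), (5, 5), (5, 6), (5, 7), (5, 8), (5, 9), (5, 10), (5, 11), (5, 12), (5, 13), (5, 14), (5, 15), (6, 0), (6, 1), (6, 2), (6, 3), (6, 4), (6, 5), (6, 6), (6, 7), (6, 8), (6, 9), (6, 10), (6, 11), (6, 12), (6, 13), (6, 14), (6, 15)]

Answer: ................
OOOOOOOOOOOOOOOO
OOOOOOOOOOOOOOOO
OOOOOOOOOOOOOOOO
OOOOOOOOOOOOOOOO
OOOOOOOOOOOOOOOO
OOOOOOOOOOOOOOOO
................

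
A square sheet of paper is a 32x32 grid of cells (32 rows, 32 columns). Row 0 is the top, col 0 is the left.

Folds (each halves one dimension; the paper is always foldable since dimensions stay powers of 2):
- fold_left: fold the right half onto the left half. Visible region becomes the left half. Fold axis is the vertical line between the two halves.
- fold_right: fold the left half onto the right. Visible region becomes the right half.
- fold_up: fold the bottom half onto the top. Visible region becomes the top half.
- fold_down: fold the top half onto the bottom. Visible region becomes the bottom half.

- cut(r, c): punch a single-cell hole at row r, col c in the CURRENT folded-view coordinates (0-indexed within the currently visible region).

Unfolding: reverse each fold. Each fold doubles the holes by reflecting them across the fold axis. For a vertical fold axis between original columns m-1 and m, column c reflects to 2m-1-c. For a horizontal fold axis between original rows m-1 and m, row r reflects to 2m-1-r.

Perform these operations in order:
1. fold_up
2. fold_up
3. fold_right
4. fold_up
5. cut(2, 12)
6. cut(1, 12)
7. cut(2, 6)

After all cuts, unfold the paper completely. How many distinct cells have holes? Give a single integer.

Op 1 fold_up: fold axis h@16; visible region now rows[0,16) x cols[0,32) = 16x32
Op 2 fold_up: fold axis h@8; visible region now rows[0,8) x cols[0,32) = 8x32
Op 3 fold_right: fold axis v@16; visible region now rows[0,8) x cols[16,32) = 8x16
Op 4 fold_up: fold axis h@4; visible region now rows[0,4) x cols[16,32) = 4x16
Op 5 cut(2, 12): punch at orig (2,28); cuts so far [(2, 28)]; region rows[0,4) x cols[16,32) = 4x16
Op 6 cut(1, 12): punch at orig (1,28); cuts so far [(1, 28), (2, 28)]; region rows[0,4) x cols[16,32) = 4x16
Op 7 cut(2, 6): punch at orig (2,22); cuts so far [(1, 28), (2, 22), (2, 28)]; region rows[0,4) x cols[16,32) = 4x16
Unfold 1 (reflect across h@4): 6 holes -> [(1, 28), (2, 22), (2, 28), (5, 22), (5, 28), (6, 28)]
Unfold 2 (reflect across v@16): 12 holes -> [(1, 3), (1, 28), (2, 3), (2, 9), (2, 22), (2, 28), (5, 3), (5, 9), (5, 22), (5, 28), (6, 3), (6, 28)]
Unfold 3 (reflect across h@8): 24 holes -> [(1, 3), (1, 28), (2, 3), (2, 9), (2, 22), (2, 28), (5, 3), (5, 9), (5, 22), (5, 28), (6, 3), (6, 28), (9, 3), (9, 28), (10, 3), (10, 9), (10, 22), (10, 28), (13, 3), (13, 9), (13, 22), (13, 28), (14, 3), (14, 28)]
Unfold 4 (reflect across h@16): 48 holes -> [(1, 3), (1, 28), (2, 3), (2, 9), (2, 22), (2, 28), (5, 3), (5, 9), (5, 22), (5, 28), (6, 3), (6, 28), (9, 3), (9, 28), (10, 3), (10, 9), (10, 22), (10, 28), (13, 3), (13, 9), (13, 22), (13, 28), (14, 3), (14, 28), (17, 3), (17, 28), (18, 3), (18, 9), (18, 22), (18, 28), (21, 3), (21, 9), (21, 22), (21, 28), (22, 3), (22, 28), (25, 3), (25, 28), (26, 3), (26, 9), (26, 22), (26, 28), (29, 3), (29, 9), (29, 22), (29, 28), (30, 3), (30, 28)]

Answer: 48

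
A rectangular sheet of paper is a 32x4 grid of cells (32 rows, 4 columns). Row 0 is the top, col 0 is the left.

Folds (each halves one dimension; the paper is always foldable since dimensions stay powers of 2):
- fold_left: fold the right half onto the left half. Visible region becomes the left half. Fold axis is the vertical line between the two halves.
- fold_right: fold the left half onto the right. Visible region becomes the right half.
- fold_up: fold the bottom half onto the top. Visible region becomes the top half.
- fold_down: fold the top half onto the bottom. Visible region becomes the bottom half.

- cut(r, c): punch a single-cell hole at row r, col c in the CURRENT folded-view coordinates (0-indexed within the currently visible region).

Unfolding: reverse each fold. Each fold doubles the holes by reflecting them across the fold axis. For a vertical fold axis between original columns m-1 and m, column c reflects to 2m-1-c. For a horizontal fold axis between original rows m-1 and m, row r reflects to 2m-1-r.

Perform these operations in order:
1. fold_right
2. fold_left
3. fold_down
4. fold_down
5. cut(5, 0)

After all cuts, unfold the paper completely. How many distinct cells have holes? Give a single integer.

Answer: 16

Derivation:
Op 1 fold_right: fold axis v@2; visible region now rows[0,32) x cols[2,4) = 32x2
Op 2 fold_left: fold axis v@3; visible region now rows[0,32) x cols[2,3) = 32x1
Op 3 fold_down: fold axis h@16; visible region now rows[16,32) x cols[2,3) = 16x1
Op 4 fold_down: fold axis h@24; visible region now rows[24,32) x cols[2,3) = 8x1
Op 5 cut(5, 0): punch at orig (29,2); cuts so far [(29, 2)]; region rows[24,32) x cols[2,3) = 8x1
Unfold 1 (reflect across h@24): 2 holes -> [(18, 2), (29, 2)]
Unfold 2 (reflect across h@16): 4 holes -> [(2, 2), (13, 2), (18, 2), (29, 2)]
Unfold 3 (reflect across v@3): 8 holes -> [(2, 2), (2, 3), (13, 2), (13, 3), (18, 2), (18, 3), (29, 2), (29, 3)]
Unfold 4 (reflect across v@2): 16 holes -> [(2, 0), (2, 1), (2, 2), (2, 3), (13, 0), (13, 1), (13, 2), (13, 3), (18, 0), (18, 1), (18, 2), (18, 3), (29, 0), (29, 1), (29, 2), (29, 3)]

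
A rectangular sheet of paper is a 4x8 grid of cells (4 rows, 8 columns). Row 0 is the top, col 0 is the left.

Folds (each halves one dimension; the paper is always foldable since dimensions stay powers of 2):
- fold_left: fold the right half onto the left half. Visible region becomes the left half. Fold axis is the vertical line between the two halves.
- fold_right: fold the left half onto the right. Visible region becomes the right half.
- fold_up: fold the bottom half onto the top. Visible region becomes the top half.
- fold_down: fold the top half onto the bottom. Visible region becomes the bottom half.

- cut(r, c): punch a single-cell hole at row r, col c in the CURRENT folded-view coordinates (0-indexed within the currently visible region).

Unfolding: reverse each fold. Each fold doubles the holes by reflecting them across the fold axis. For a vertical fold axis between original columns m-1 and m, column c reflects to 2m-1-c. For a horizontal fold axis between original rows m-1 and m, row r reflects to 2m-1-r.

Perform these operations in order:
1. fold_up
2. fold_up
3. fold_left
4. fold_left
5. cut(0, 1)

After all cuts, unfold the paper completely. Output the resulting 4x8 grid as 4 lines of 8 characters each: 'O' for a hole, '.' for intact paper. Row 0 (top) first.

Answer: .OO..OO.
.OO..OO.
.OO..OO.
.OO..OO.

Derivation:
Op 1 fold_up: fold axis h@2; visible region now rows[0,2) x cols[0,8) = 2x8
Op 2 fold_up: fold axis h@1; visible region now rows[0,1) x cols[0,8) = 1x8
Op 3 fold_left: fold axis v@4; visible region now rows[0,1) x cols[0,4) = 1x4
Op 4 fold_left: fold axis v@2; visible region now rows[0,1) x cols[0,2) = 1x2
Op 5 cut(0, 1): punch at orig (0,1); cuts so far [(0, 1)]; region rows[0,1) x cols[0,2) = 1x2
Unfold 1 (reflect across v@2): 2 holes -> [(0, 1), (0, 2)]
Unfold 2 (reflect across v@4): 4 holes -> [(0, 1), (0, 2), (0, 5), (0, 6)]
Unfold 3 (reflect across h@1): 8 holes -> [(0, 1), (0, 2), (0, 5), (0, 6), (1, 1), (1, 2), (1, 5), (1, 6)]
Unfold 4 (reflect across h@2): 16 holes -> [(0, 1), (0, 2), (0, 5), (0, 6), (1, 1), (1, 2), (1, 5), (1, 6), (2, 1), (2, 2), (2, 5), (2, 6), (3, 1), (3, 2), (3, 5), (3, 6)]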